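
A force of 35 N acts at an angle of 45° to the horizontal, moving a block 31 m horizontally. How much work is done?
W = F·d·cosθ = (35)(31)cos(45°) = 767.2 J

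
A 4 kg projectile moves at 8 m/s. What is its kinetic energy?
KE = ½mv² = ½(4)(8)² = 128.0 J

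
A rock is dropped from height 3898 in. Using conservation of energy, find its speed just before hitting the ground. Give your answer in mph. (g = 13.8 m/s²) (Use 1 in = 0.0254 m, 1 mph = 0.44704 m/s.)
Convert to SI: h = 99.0092 m
mgh = ½mv² ⇒ v = √(2gh) = √(2·13.8·99.0092) = 52.2748 m/s = 116.9 mph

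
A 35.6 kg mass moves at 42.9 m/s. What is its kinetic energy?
KE = ½mv² = ½(35.6)(42.9)² = 32760 J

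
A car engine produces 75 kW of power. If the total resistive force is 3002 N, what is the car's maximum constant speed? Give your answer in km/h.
P = Fv ⇒ v = P/F = 75000 W/3002.0 N = 24.9833 m/s = 89.94 km/h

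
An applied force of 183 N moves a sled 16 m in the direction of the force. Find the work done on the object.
W = F·d = (183)(16) = 2928 J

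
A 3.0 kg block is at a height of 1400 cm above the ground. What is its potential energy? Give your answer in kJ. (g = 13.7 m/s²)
Convert to SI: m = 3.0 kg, h = 14.0 m
PE = mgh = (3.0)(13.7)(14.0) = 575.4 J = 0.5754 kJ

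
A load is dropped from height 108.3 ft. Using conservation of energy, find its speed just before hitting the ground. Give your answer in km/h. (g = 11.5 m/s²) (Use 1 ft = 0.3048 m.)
Convert to SI: h = 33.0098 m
mgh = ½mv² ⇒ v = √(2gh) = √(2·11.5·33.0098) = 27.5541 m/s = 99.19 km/h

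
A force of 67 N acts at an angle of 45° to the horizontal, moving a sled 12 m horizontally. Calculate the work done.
W = F·d·cosθ = (67)(12)cos(45°) = 568.5 J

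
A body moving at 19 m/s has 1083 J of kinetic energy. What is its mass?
m = 2·KE/v² = 2·1083/(19)² = 6.0 kg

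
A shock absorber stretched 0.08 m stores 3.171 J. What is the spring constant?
k = 2·PE/x² = 2·3.171/(0.08)² = 990.9 N/m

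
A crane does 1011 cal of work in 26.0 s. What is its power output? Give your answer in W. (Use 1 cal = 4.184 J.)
Convert to SI: W = 4230.02 J, t = 26.0 s
P = W/t = 4230.02/26.0 = 162.7 W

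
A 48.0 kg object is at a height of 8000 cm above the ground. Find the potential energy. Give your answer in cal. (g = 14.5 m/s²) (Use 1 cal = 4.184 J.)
Convert to SI: m = 48.0 kg, h = 80.0 m
PE = mgh = (48.0)(14.5)(80.0) = 55680.0 J = 13310 cal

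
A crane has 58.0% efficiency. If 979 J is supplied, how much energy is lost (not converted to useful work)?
W_lost = W_in(1 − η) = 979·(1 − 0.58) = 411.2 J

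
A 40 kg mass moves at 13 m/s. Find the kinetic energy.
KE = ½mv² = ½(40)(13)² = 3380.0 J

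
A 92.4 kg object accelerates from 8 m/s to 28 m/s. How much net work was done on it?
W = ΔKE = ½m(v₂² − v₁²) = ½(92.4)(28² − 8²) = 33264.0 J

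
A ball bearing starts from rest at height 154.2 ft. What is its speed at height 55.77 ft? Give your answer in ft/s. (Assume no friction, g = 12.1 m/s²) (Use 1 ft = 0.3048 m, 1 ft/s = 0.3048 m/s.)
Convert to SI: h₁−h₂ = 30.0015 m
mgh₁ = mgh₂ + ½mv² ⇒ v = √(2g(h₁−h₂)) = √(2·12.1·30.0015) = 26.945 m/s = 88.4 ft/s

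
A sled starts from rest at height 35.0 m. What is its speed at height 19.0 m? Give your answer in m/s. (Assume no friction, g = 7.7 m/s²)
mgh₁ = mgh₂ + ½mv² ⇒ v = √(2g(h₁−h₂)) = √(2·7.7·16.0) = 15.7 m/s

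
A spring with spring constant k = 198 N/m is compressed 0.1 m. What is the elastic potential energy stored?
PE = ½kx² = ½(198)(0.1)² = 0.99 J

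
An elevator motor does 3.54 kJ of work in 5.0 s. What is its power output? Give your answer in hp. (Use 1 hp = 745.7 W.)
Convert to SI: W = 3540.0 J, t = 5.0 s
P = W/t = 3540.0/5.0 = 708.0 W = 0.9494 hp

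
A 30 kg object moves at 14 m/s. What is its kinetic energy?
KE = ½mv² = ½(30)(14)² = 2940.0 J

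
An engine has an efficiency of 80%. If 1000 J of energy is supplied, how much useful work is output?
W_out = η·W_in = 0.8·1000 = 800.0 J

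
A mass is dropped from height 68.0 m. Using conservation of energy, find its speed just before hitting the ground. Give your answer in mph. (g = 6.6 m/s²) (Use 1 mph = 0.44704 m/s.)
mgh = ½mv² ⇒ v = √(2gh) = √(2·6.6·68.0) = 29.96 m/s = 67.02 mph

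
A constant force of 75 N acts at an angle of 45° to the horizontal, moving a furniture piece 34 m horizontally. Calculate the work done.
W = F·d·cosθ = (75)(34)cos(45°) = 1803 J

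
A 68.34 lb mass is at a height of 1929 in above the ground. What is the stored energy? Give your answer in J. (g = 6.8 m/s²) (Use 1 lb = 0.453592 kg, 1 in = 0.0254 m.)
Convert to SI: m = 30.9985 kg, h = 48.9966 m
PE = mgh = (30.9985)(6.8)(48.9966) = 10330 J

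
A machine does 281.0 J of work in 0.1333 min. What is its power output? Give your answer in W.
Convert to SI: W = 281.0 J, t = 7.998 s
P = W/t = 281.0/7.998 = 35.13 W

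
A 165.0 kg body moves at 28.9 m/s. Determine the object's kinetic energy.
KE = ½mv² = ½(165.0)(28.9)² = 68900 J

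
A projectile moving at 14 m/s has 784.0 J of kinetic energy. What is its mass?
m = 2·KE/v² = 2·784.0/(14)² = 8.0 kg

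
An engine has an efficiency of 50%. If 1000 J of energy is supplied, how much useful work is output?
W_out = η·W_in = 0.5·1000 = 500.0 J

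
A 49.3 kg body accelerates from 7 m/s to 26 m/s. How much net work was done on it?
W = ΔKE = ½m(v₂² − v₁²) = ½(49.3)(26² − 7²) = 15455.55 J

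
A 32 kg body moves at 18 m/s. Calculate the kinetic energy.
KE = ½mv² = ½(32)(18)² = 5184.0 J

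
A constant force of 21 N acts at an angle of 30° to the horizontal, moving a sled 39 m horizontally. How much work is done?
W = F·d·cosθ = (21)(39)cos(30°) = 709.3 J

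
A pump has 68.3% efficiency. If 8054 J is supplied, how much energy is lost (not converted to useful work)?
W_lost = W_in(1 − η) = 8054·(1 − 0.683) = 2553 J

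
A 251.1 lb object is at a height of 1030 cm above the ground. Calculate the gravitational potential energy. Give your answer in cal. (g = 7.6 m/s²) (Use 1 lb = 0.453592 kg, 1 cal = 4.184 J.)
Convert to SI: m = 113.897 kg, h = 10.3 m
PE = mgh = (113.897)(7.6)(10.3) = 8915.85 J = 2131 cal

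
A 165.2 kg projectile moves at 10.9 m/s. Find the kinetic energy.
KE = ½mv² = ½(165.2)(10.9)² = 9814 J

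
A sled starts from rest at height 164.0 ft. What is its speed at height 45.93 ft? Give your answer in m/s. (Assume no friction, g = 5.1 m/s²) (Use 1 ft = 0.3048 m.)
Convert to SI: h₁−h₂ = 35.9877 m
mgh₁ = mgh₂ + ½mv² ⇒ v = √(2g(h₁−h₂)) = √(2·5.1·35.9877) = 19.16 m/s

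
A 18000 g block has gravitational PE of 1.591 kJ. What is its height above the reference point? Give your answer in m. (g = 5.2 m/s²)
Convert to SI: m = 18.0 kg, PE = 1591.0 J
h = PE/(mg) = 1591.0/(18.0·5.2) = 17.0 m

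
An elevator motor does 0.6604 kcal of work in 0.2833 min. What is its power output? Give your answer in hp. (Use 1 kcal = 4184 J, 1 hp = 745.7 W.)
Convert to SI: W = 2763.11 J, t = 16.998 s
P = W/t = 2763.11/16.998 = 162.555 W = 0.218 hp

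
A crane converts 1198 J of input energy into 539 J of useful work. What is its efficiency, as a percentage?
η = W_out/W_in = 539/1198 = 44.99%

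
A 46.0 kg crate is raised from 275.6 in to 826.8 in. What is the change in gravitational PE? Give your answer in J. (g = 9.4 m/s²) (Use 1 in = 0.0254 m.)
Convert to SI: m = 46.0 kg, Δh = 14.0005 m
ΔPE = mgΔh = (46.0)(9.4)(14.0005) = 6054 J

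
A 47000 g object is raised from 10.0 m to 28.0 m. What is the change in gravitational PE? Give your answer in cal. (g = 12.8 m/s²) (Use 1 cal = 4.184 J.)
Convert to SI: m = 47.0 kg, Δh = 18.0 m
ΔPE = mgΔh = (47.0)(12.8)(18.0) = 10828.8 J = 2588 cal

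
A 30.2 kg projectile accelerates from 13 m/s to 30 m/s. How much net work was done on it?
W = ΔKE = ½m(v₂² − v₁²) = ½(30.2)(30² − 13²) = 11038.1 J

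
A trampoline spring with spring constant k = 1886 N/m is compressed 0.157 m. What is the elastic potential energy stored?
PE = ½kx² = ½(1886)(0.157)² = 23.24 J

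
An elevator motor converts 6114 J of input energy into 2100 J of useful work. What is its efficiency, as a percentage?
η = W_out/W_in = 2100/6114 = 34.35%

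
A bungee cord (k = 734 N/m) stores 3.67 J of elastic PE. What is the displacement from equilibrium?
x = √(2·PE/k) = √(2·3.67/734) = 0.1 m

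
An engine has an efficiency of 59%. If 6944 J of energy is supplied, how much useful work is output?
W_out = η·W_in = 0.59·6944 = 4096.96 J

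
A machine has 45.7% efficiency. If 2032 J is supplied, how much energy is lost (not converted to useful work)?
W_lost = W_in(1 − η) = 2032·(1 − 0.457) = 1103 J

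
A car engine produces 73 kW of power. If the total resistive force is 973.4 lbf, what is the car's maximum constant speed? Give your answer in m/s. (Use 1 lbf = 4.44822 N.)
Convert to SI: F = 4329.9 N
P = Fv ⇒ v = P/F = 73000 W/4329.9 N = 16.86 m/s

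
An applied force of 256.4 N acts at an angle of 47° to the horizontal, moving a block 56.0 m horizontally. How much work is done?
W = F·d·cosθ = (256.4)(56.0)cos(47°) = 9792 J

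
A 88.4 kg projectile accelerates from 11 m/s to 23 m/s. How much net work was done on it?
W = ΔKE = ½m(v₂² − v₁²) = ½(88.4)(23² − 11²) = 18033.6 J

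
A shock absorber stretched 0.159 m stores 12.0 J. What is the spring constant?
k = 2·PE/x² = 2·12.0/(0.159)² = 949.3 N/m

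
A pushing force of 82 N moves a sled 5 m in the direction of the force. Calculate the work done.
W = F·d = (82)(5) = 410.0 J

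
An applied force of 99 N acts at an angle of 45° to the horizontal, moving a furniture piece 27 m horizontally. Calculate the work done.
W = F·d·cosθ = (99)(27)cos(45°) = 1890 J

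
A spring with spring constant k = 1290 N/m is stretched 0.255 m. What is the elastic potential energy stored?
PE = ½kx² = ½(1290)(0.255)² = 41.94 J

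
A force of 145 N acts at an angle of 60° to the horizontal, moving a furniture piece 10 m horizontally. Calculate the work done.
W = F·d·cosθ = (145)(10)cos(60°) = 725.0 J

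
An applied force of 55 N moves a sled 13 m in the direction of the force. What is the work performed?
W = F·d = (55)(13) = 715.0 J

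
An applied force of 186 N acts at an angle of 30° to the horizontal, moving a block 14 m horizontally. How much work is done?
W = F·d·cosθ = (186)(14)cos(30°) = 2255 J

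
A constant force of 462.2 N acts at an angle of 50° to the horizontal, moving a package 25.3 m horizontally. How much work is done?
W = F·d·cosθ = (462.2)(25.3)cos(50°) = 7517 J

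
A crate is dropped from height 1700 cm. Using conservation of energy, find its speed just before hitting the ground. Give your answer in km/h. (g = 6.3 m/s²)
Convert to SI: h = 17.0 m
mgh = ½mv² ⇒ v = √(2gh) = √(2·6.3·17.0) = 14.6356 m/s = 52.69 km/h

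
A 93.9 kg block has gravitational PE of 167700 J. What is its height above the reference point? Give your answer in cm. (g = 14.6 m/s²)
h = PE/(mg) = 167700/(93.9·14.6) = 122.325 m = 12230 cm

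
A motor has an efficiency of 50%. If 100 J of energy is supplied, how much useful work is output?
W_out = η·W_in = 0.5·100 = 50.0 J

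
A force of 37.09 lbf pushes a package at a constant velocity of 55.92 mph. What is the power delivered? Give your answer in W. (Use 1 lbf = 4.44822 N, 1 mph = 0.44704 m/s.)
Convert to SI: F = 164.984 N, v = 24.9985 m/s
P = Fv = (164.984)(24.9985) = 4124 W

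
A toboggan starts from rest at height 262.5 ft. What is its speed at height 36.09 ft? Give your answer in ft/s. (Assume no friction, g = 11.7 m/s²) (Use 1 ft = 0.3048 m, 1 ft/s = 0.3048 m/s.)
Convert to SI: h₁−h₂ = 69.0098 m
mgh₁ = mgh₂ + ½mv² ⇒ v = √(2g(h₁−h₂)) = √(2·11.7·69.0098) = 40.1849 m/s = 131.8 ft/s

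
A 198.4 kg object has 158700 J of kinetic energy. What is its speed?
v = √(2·KE/m) = √(2·158700/198.4) = 40.0 m/s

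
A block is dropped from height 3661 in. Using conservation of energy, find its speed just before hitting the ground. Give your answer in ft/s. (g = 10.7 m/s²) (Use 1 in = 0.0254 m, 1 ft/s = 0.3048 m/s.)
Convert to SI: h = 92.9894 m
mgh = ½mv² ⇒ v = √(2gh) = √(2·10.7·92.9894) = 44.6091 m/s = 146.4 ft/s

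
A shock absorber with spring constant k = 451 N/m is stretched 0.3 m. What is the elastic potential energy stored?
PE = ½kx² = ½(451)(0.3)² = 20.3 J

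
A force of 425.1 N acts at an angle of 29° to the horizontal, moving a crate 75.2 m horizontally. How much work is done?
W = F·d·cosθ = (425.1)(75.2)cos(29°) = 27960 J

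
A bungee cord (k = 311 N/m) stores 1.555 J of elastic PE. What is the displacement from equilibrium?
x = √(2·PE/k) = √(2·1.555/311) = 0.1 m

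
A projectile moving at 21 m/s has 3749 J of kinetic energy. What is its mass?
m = 2·KE/v² = 2·3749/(21)² = 17.0 kg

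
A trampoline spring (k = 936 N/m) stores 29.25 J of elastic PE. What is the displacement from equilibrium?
x = √(2·PE/k) = √(2·29.25/936) = 0.25 m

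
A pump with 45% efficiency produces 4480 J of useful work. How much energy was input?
W_in = W_out/η = 4480/0.45 = 9956 J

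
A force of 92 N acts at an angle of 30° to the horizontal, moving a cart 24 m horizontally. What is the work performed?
W = F·d·cosθ = (92)(24)cos(30°) = 1912 J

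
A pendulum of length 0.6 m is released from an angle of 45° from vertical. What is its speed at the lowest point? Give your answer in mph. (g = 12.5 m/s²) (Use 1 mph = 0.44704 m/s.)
h = L(1 − cosθ) = 0.6(1 − cos45°) = 0.175736 m
v = √(2gh) = √(2·12.5·0.175736) = 2.09604 m/s = 4.689 mph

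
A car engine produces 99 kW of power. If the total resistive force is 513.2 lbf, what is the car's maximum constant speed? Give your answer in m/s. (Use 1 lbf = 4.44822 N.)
Convert to SI: F = 2282.83 N
P = Fv ⇒ v = P/F = 99000 W/2282.83 N = 43.37 m/s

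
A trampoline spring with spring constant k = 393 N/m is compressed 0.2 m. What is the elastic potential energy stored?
PE = ½kx² = ½(393)(0.2)² = 7.86 J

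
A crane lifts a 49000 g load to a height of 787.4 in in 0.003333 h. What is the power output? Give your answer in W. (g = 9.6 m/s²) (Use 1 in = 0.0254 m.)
Convert to SI: m = 49.0 kg, h = 20.0 m, t = 11.9988 s
P = mgh/t = (49.0)(9.6)(20.0)/11.9988 = 784.1 W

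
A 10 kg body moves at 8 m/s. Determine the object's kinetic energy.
KE = ½mv² = ½(10)(8)² = 320.0 J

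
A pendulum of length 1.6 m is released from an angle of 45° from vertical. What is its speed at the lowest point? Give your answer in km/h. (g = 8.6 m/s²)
h = L(1 − cosθ) = 1.6(1 − cos45°) = 0.468629 m
v = √(2gh) = √(2·8.6·0.468629) = 2.83909 m/s = 10.22 km/h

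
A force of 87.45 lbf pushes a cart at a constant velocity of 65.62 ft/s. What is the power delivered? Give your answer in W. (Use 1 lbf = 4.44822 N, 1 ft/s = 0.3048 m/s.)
Convert to SI: F = 388.997 N, v = 20.001 m/s
P = Fv = (388.997)(20.001) = 7780 W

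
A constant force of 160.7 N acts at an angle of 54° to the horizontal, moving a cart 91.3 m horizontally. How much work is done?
W = F·d·cosθ = (160.7)(91.3)cos(54°) = 8624 J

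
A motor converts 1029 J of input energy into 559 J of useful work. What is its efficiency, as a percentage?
η = W_out/W_in = 559/1029 = 54.32%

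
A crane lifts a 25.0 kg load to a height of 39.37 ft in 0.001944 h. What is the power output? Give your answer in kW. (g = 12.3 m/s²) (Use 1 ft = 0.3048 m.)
Convert to SI: m = 25.0 kg, h = 12.0 m, t = 6.9984 s
P = mgh/t = (25.0)(12.3)(12.0)/6.9984 = 527.262 W = 0.5273 kW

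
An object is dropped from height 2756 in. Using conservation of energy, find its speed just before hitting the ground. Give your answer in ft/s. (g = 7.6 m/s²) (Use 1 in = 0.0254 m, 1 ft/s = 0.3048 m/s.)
Convert to SI: h = 70.0024 m
mgh = ½mv² ⇒ v = √(2gh) = √(2·7.6·70.0024) = 32.6196 m/s = 107.0 ft/s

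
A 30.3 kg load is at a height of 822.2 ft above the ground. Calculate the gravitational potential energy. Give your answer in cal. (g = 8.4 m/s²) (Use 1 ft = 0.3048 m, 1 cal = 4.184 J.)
Convert to SI: m = 30.3 kg, h = 250.607 m
PE = mgh = (30.3)(8.4)(250.607) = 63784.4 J = 15240 cal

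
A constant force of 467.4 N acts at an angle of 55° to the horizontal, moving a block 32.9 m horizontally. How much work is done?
W = F·d·cosθ = (467.4)(32.9)cos(55°) = 8820 J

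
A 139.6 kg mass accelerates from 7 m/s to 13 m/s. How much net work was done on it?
W = ΔKE = ½m(v₂² − v₁²) = ½(139.6)(13² − 7²) = 8376.0 J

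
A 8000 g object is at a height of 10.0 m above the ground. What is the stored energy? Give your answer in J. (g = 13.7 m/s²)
Convert to SI: m = 8.0 kg, h = 10.0 m
PE = mgh = (8.0)(13.7)(10.0) = 1096 J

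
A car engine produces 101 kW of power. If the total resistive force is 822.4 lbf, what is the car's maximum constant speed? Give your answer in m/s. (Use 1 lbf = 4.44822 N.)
Convert to SI: F = 3658.22 N
P = Fv ⇒ v = P/F = 101000 W/3658.22 N = 27.61 m/s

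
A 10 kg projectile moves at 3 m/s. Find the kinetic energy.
KE = ½mv² = ½(10)(3)² = 45.0 J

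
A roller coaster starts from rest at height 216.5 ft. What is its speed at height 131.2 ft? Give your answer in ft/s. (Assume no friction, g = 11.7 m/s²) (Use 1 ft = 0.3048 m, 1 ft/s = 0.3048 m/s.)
Convert to SI: h₁−h₂ = 25.9994 m
mgh₁ = mgh₂ + ½mv² ⇒ v = √(2g(h₁−h₂)) = √(2·11.7·25.9994) = 24.6655 m/s = 80.92 ft/s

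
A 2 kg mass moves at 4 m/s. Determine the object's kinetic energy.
KE = ½mv² = ½(2)(4)² = 16.0 J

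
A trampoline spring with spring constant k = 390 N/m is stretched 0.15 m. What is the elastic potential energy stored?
PE = ½kx² = ½(390)(0.15)² = 4.388 J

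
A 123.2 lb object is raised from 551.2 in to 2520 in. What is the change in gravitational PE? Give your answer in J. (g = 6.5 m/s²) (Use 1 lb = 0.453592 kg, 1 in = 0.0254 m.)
Convert to SI: m = 55.8825 kg, Δh = 50.0075 m
ΔPE = mgΔh = (55.8825)(6.5)(50.0075) = 18160 J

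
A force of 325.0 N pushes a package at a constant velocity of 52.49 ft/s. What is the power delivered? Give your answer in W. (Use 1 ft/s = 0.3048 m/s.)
Convert to SI: F = 325.0 N, v = 15.999 m/s
P = Fv = (325.0)(15.999) = 5200 W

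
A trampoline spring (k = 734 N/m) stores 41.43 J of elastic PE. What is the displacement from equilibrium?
x = √(2·PE/k) = √(2·41.43/734) = 0.336 m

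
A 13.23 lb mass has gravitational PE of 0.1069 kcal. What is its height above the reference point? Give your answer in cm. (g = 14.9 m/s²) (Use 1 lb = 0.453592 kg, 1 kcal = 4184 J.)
Convert to SI: m = 6.00102 kg, PE = 447.27 J
h = PE/(mg) = 447.27/(6.00102·14.9) = 5.00216 m = 500.2 cm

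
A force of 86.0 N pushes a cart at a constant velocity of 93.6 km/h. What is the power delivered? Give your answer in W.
Convert to SI: F = 86.0 N, v = 26.0 m/s
P = Fv = (86.0)(26.0) = 2236 W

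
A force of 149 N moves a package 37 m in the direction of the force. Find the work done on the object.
W = F·d = (149)(37) = 5513 J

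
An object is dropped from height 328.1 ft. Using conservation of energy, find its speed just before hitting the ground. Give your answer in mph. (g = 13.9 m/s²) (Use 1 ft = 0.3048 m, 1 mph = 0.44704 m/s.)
Convert to SI: h = 100.005 m
mgh = ½mv² ⇒ v = √(2gh) = √(2·13.9·100.005) = 52.727 m/s = 117.9 mph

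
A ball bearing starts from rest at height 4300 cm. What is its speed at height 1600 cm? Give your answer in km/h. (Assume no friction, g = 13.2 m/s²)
Convert to SI: h₁−h₂ = 27.0 m
mgh₁ = mgh₂ + ½mv² ⇒ v = √(2g(h₁−h₂)) = √(2·13.2·27.0) = 26.6983 m/s = 96.11 km/h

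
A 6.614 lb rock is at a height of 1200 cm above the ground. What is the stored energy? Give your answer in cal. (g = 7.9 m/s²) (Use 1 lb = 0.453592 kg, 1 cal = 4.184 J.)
Convert to SI: m = 3.00006 kg, h = 12.0 m
PE = mgh = (3.00006)(7.9)(12.0) = 284.405 J = 67.97 cal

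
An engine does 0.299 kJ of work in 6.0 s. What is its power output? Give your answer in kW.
Convert to SI: W = 299.0 J, t = 6.0 s
P = W/t = 299.0/6.0 = 49.8333 W = 0.04983 kW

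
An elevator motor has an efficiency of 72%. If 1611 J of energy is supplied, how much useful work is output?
W_out = η·W_in = 0.72·1611 = 1159.92 J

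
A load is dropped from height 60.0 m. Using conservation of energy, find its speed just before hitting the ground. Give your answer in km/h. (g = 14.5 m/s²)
mgh = ½mv² ⇒ v = √(2gh) = √(2·14.5·60.0) = 41.7133 m/s = 150.2 km/h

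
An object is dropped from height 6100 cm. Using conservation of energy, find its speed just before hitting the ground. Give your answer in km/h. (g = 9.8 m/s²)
Convert to SI: h = 61.0 m
mgh = ½mv² ⇒ v = √(2gh) = √(2·9.8·61.0) = 34.5774 m/s = 124.5 km/h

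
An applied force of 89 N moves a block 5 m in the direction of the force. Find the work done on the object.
W = F·d = (89)(5) = 445.0 J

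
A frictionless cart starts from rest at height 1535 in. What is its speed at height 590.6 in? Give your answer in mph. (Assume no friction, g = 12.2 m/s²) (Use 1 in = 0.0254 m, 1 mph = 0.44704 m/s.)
Convert to SI: h₁−h₂ = 23.9878 m
mgh₁ = mgh₂ + ½mv² ⇒ v = √(2g(h₁−h₂)) = √(2·12.2·23.9878) = 24.193 m/s = 54.12 mph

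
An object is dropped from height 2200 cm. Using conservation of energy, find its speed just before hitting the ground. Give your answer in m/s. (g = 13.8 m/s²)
Convert to SI: h = 22.0 m
mgh = ½mv² ⇒ v = √(2gh) = √(2·13.8·22.0) = 24.64 m/s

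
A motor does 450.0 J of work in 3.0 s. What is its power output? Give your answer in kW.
P = W/t = 450.0/3.0 = 150.0 W = 0.15 kW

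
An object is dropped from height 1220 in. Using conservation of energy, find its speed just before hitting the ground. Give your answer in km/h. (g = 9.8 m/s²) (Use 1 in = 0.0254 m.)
Convert to SI: h = 30.988 m
mgh = ½mv² ⇒ v = √(2gh) = √(2·9.8·30.988) = 24.6448 m/s = 88.72 km/h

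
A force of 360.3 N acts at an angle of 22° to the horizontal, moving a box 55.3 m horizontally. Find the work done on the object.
W = F·d·cosθ = (360.3)(55.3)cos(22°) = 18470 J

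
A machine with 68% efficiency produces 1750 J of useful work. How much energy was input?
W_in = W_out/η = 1750/0.68 = 2574 J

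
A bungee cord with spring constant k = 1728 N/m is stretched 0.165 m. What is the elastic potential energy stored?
PE = ½kx² = ½(1728)(0.165)² = 23.52 J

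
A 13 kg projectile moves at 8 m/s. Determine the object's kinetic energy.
KE = ½mv² = ½(13)(8)² = 416.0 J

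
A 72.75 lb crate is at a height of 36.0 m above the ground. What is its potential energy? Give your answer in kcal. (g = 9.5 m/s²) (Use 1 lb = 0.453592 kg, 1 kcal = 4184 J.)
Convert to SI: m = 32.9988 kg, h = 36.0 m
PE = mgh = (32.9988)(9.5)(36.0) = 11285.6 J = 2.697 kcal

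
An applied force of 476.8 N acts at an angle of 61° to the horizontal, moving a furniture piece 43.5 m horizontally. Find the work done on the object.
W = F·d·cosθ = (476.8)(43.5)cos(61°) = 10060 J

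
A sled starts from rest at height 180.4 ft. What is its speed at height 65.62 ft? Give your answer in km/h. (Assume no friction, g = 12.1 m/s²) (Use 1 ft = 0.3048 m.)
Convert to SI: h₁−h₂ = 34.9849 m
mgh₁ = mgh₂ + ½mv² ⇒ v = √(2g(h₁−h₂)) = √(2·12.1·34.9849) = 29.097 m/s = 104.7 km/h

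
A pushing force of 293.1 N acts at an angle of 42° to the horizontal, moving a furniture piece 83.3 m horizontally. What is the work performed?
W = F·d·cosθ = (293.1)(83.3)cos(42°) = 18140 J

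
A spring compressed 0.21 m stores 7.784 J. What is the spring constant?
k = 2·PE/x² = 2·7.784/(0.21)² = 353.0 N/m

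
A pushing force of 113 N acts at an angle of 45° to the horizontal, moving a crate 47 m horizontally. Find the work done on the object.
W = F·d·cosθ = (113)(47)cos(45°) = 3755 J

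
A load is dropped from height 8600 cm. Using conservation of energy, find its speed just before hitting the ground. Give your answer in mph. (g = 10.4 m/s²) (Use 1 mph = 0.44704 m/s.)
Convert to SI: h = 86.0 m
mgh = ½mv² ⇒ v = √(2gh) = √(2·10.4·86.0) = 42.2942 m/s = 94.61 mph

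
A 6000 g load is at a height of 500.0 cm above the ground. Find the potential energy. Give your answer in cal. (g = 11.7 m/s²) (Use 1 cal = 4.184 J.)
Convert to SI: m = 6.0 kg, h = 5.0 m
PE = mgh = (6.0)(11.7)(5.0) = 351.0 J = 83.89 cal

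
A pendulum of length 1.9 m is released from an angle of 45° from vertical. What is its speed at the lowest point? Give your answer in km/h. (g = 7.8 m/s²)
h = L(1 − cosθ) = 1.9(1 − cos45°) = 0.556497 m
v = √(2gh) = √(2·7.8·0.556497) = 2.94641 m/s = 10.61 km/h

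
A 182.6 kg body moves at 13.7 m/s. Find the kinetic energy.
KE = ½mv² = ½(182.6)(13.7)² = 17140 J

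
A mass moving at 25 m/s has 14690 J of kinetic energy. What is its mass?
m = 2·KE/v² = 2·14690/(25)² = 47.01 kg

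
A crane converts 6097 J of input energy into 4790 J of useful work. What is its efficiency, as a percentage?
η = W_out/W_in = 4790/6097 = 78.56%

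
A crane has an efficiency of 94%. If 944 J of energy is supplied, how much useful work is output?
W_out = η·W_in = 0.94·944 = 887.36 J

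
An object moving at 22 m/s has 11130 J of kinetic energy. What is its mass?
m = 2·KE/v² = 2·11130/(22)² = 45.99 kg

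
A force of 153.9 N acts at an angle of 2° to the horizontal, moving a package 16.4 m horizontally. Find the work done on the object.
W = F·d·cosθ = (153.9)(16.4)cos(2°) = 2522 J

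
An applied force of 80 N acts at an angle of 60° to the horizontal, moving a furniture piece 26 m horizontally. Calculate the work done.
W = F·d·cosθ = (80)(26)cos(60°) = 1040 J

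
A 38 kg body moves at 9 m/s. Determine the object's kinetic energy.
KE = ½mv² = ½(38)(9)² = 1539.0 J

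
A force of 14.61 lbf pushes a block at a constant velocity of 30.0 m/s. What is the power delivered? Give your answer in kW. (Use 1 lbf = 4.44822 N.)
Convert to SI: F = 64.9885 N, v = 30.0 m/s
P = Fv = (64.9885)(30.0) = 1949.65 W = 1.95 kW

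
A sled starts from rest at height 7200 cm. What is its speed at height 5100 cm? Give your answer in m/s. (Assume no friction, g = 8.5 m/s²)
Convert to SI: h₁−h₂ = 21.0 m
mgh₁ = mgh₂ + ½mv² ⇒ v = √(2g(h₁−h₂)) = √(2·8.5·21.0) = 18.89 m/s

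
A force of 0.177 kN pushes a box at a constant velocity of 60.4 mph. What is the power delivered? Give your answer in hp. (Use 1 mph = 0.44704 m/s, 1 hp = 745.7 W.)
Convert to SI: F = 177.0 N, v = 27.0012 m/s
P = Fv = (177.0)(27.0012) = 4779.22 W = 6.409 hp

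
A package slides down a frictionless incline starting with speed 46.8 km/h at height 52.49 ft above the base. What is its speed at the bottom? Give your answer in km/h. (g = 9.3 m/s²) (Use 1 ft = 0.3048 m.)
Convert to SI: v₀ = 13.0 m/s, h = 15.999 m
½mv₀² + mgh = ½mv² ⇒ v = √(v₀² + 2gh) = √(13.0² + 2·9.3·15.999) = 21.6005 m/s = 77.76 km/h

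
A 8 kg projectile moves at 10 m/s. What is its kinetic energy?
KE = ½mv² = ½(8)(10)² = 400.0 J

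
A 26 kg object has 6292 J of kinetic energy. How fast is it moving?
v = √(2·KE/m) = √(2·6292/26) = 22.0 m/s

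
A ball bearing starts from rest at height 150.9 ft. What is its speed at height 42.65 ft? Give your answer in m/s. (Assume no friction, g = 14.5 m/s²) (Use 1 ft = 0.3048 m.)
Convert to SI: h₁−h₂ = 32.9946 m
mgh₁ = mgh₂ + ½mv² ⇒ v = √(2g(h₁−h₂)) = √(2·14.5·32.9946) = 30.93 m/s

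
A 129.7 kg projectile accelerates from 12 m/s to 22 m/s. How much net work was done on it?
W = ΔKE = ½m(v₂² − v₁²) = ½(129.7)(22² − 12²) = 22049.0 J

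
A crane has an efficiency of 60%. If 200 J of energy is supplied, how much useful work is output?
W_out = η·W_in = 0.6·200 = 120.0 J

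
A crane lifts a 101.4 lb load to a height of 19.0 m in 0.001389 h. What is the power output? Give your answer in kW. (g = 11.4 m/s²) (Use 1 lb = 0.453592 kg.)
Convert to SI: m = 45.9942 kg, h = 19.0 m, t = 5.0004 s
P = mgh/t = (45.9942)(11.4)(19.0)/5.0004 = 1992.31 W = 1.992 kW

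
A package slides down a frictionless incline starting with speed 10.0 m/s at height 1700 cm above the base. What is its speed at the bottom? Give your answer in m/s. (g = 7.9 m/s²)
Convert to SI: v₀ = 10.0 m/s, h = 17.0 m
½mv₀² + mgh = ½mv² ⇒ v = √(v₀² + 2gh) = √(10.0² + 2·7.9·17.0) = 19.2 m/s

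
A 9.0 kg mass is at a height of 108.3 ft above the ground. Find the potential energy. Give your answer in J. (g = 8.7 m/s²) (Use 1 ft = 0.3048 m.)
Convert to SI: m = 9.0 kg, h = 33.0098 m
PE = mgh = (9.0)(8.7)(33.0098) = 2585 J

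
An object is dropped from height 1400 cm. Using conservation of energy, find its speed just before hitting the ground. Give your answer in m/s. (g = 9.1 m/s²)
Convert to SI: h = 14.0 m
mgh = ½mv² ⇒ v = √(2gh) = √(2·9.1·14.0) = 15.96 m/s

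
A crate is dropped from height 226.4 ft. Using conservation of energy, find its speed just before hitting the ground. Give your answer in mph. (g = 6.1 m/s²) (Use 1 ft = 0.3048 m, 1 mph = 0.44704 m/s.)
Convert to SI: h = 69.0067 m
mgh = ½mv² ⇒ v = √(2gh) = √(2·6.1·69.0067) = 29.0152 m/s = 64.91 mph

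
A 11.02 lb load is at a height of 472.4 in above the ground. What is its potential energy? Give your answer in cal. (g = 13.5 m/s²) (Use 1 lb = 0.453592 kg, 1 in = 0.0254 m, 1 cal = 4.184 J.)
Convert to SI: m = 4.99858 kg, h = 11.999 m
PE = mgh = (4.99858)(13.5)(11.999) = 809.7 J = 193.5 cal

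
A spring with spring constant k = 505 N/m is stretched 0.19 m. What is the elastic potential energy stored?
PE = ½kx² = ½(505)(0.19)² = 9.115 J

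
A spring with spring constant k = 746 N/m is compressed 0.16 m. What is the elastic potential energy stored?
PE = ½kx² = ½(746)(0.16)² = 9.549 J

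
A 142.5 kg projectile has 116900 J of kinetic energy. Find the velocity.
v = √(2·KE/m) = √(2·116900/142.5) = 40.51 m/s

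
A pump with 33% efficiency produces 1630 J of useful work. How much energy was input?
W_in = W_out/η = 1630/0.33 = 4939 J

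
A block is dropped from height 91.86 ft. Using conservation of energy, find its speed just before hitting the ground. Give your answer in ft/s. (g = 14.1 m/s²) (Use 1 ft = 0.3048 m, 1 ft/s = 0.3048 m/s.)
Convert to SI: h = 27.9989 m
mgh = ½mv² ⇒ v = √(2gh) = √(2·14.1·27.9989) = 28.0993 m/s = 92.19 ft/s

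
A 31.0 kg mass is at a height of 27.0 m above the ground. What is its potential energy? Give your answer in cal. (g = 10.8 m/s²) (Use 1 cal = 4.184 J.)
PE = mgh = (31.0)(10.8)(27.0) = 9039.6 J = 2161 cal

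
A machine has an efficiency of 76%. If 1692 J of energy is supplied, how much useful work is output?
W_out = η·W_in = 0.76·1692 = 1285.92 J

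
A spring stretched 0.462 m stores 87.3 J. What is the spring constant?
k = 2·PE/x² = 2·87.3/(0.462)² = 818.0 N/m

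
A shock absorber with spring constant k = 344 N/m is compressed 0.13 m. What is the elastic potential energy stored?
PE = ½kx² = ½(344)(0.13)² = 2.907 J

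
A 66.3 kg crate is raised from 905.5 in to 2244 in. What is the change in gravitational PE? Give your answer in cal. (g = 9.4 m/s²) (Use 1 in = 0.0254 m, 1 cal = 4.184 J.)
Convert to SI: m = 66.3 kg, Δh = 33.9979 m
ΔPE = mgΔh = (66.3)(9.4)(33.9979) = 21188.2 J = 5064 cal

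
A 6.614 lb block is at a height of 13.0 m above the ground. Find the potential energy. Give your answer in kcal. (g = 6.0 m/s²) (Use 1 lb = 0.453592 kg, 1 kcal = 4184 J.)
Convert to SI: m = 3.00006 kg, h = 13.0 m
PE = mgh = (3.00006)(6.0)(13.0) = 234.004 J = 0.05593 kcal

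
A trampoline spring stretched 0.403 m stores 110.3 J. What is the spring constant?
k = 2·PE/x² = 2·110.3/(0.403)² = 1358 N/m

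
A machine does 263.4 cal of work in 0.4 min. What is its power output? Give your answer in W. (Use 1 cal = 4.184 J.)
Convert to SI: W = 1102.07 J, t = 24.0 s
P = W/t = 1102.07/24.0 = 45.92 W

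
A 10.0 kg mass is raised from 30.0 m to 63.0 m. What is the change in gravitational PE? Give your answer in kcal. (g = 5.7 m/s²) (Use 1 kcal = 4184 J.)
ΔPE = mgΔh = (10.0)(5.7)(33.0) = 1881.0 J = 0.4496 kcal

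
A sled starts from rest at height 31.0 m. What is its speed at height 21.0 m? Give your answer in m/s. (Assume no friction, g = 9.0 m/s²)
mgh₁ = mgh₂ + ½mv² ⇒ v = √(2g(h₁−h₂)) = √(2·9.0·10.0) = 13.42 m/s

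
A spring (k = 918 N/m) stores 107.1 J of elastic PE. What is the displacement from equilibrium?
x = √(2·PE/k) = √(2·107.1/918) = 0.483 m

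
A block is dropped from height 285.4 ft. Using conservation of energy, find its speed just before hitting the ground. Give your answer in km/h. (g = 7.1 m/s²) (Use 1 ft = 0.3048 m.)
Convert to SI: h = 86.9899 m
mgh = ½mv² ⇒ v = √(2gh) = √(2·7.1·86.9899) = 35.1462 m/s = 126.5 km/h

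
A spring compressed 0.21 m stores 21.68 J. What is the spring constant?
k = 2·PE/x² = 2·21.68/(0.21)² = 983.2 N/m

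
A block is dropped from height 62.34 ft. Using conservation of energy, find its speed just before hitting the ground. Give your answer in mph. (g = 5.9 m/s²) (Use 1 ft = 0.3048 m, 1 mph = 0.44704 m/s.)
Convert to SI: h = 19.0012 m
mgh = ½mv² ⇒ v = √(2gh) = √(2·5.9·19.0012) = 14.9738 m/s = 33.5 mph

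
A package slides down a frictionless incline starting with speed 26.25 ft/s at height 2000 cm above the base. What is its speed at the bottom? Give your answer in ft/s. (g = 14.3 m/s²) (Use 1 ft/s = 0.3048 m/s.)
Convert to SI: v₀ = 8.001 m/s, h = 20.0 m
½mv₀² + mgh = ½mv² ⇒ v = √(v₀² + 2gh) = √(8.001² + 2·14.3·20.0) = 25.2194 m/s = 82.74 ft/s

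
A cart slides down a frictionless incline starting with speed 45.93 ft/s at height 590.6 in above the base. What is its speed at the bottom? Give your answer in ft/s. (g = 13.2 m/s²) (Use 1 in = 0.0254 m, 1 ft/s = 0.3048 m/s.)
Convert to SI: v₀ = 13.9995 m/s, h = 15.0012 m
½mv₀² + mgh = ½mv² ⇒ v = √(v₀² + 2gh) = √(13.9995² + 2·13.2·15.0012) = 24.3314 m/s = 79.83 ft/s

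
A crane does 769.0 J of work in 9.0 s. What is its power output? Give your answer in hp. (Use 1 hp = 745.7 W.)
P = W/t = 769.0/9.0 = 85.4444 W = 0.1146 hp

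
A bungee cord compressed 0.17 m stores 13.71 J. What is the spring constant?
k = 2·PE/x² = 2·13.71/(0.17)² = 948.8 N/m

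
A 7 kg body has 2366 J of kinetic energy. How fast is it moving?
v = √(2·KE/m) = √(2·2366/7) = 26.0 m/s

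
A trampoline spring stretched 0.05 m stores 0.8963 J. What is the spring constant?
k = 2·PE/x² = 2·0.8963/(0.05)² = 717.0 N/m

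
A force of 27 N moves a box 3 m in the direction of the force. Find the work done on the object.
W = F·d = (27)(3) = 81.0 J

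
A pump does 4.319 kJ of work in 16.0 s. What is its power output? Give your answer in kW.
Convert to SI: W = 4319.0 J, t = 16.0 s
P = W/t = 4319.0/16.0 = 269.938 W = 0.2699 kW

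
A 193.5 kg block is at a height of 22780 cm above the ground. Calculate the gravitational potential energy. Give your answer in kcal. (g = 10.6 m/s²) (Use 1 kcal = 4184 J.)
Convert to SI: m = 193.5 kg, h = 227.8 m
PE = mgh = (193.5)(10.6)(227.8) = 467241 J = 111.7 kcal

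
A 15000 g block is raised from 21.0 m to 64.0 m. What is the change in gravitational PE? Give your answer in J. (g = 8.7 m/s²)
Convert to SI: m = 15.0 kg, Δh = 43.0 m
ΔPE = mgΔh = (15.0)(8.7)(43.0) = 5612 J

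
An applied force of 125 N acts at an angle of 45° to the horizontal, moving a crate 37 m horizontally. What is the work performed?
W = F·d·cosθ = (125)(37)cos(45°) = 3270 J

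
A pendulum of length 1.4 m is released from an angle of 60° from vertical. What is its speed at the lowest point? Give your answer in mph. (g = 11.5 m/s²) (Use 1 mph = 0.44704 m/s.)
h = L(1 − cosθ) = 1.4(1 − cos60°) = 0.7 m
v = √(2gh) = √(2·11.5·0.7) = 4.01248 m/s = 8.976 mph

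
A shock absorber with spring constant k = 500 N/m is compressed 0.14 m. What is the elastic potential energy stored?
PE = ½kx² = ½(500)(0.14)² = 4.9 J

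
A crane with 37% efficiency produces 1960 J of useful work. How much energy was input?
W_in = W_out/η = 1960/0.37 = 5297 J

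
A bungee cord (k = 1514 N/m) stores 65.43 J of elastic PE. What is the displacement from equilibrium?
x = √(2·PE/k) = √(2·65.43/1514) = 0.294 m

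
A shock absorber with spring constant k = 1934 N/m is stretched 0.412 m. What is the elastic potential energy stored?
PE = ½kx² = ½(1934)(0.412)² = 164.1 J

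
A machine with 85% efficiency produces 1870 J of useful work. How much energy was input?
W_in = W_out/η = 1870/0.85 = 2200 J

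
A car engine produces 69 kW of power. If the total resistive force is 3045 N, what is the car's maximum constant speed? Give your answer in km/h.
P = Fv ⇒ v = P/F = 69000 W/3045.0 N = 22.6601 m/s = 81.58 km/h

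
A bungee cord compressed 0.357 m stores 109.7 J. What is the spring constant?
k = 2·PE/x² = 2·109.7/(0.357)² = 1721 N/m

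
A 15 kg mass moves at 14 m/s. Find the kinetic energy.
KE = ½mv² = ½(15)(14)² = 1470.0 J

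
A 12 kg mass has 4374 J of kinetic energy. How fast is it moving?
v = √(2·KE/m) = √(2·4374/12) = 27.0 m/s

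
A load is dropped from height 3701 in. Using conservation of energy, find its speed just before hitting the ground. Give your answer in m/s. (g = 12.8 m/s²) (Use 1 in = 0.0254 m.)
Convert to SI: h = 94.0054 m
mgh = ½mv² ⇒ v = √(2gh) = √(2·12.8·94.0054) = 49.06 m/s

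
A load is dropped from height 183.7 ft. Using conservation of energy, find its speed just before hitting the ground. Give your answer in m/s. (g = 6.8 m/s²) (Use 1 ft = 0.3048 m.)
Convert to SI: h = 55.9918 m
mgh = ½mv² ⇒ v = √(2gh) = √(2·6.8·55.9918) = 27.6 m/s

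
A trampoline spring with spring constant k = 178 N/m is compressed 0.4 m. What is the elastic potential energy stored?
PE = ½kx² = ½(178)(0.4)² = 14.24 J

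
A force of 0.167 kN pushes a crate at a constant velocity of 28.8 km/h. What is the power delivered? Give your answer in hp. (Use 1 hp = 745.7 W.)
Convert to SI: F = 167.0 N, v = 8.0 m/s
P = Fv = (167.0)(8.0) = 1336.0 W = 1.792 hp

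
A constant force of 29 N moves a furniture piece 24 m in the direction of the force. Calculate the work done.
W = F·d = (29)(24) = 696.0 J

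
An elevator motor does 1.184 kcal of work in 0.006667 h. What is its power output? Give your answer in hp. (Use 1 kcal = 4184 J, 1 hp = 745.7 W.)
Convert to SI: W = 4953.86 J, t = 24.0012 s
P = W/t = 4953.86/24.0012 = 206.4 W = 0.2768 hp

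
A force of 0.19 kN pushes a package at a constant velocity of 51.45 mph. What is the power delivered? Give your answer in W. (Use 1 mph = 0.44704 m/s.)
Convert to SI: F = 190.0 N, v = 23.0002 m/s
P = Fv = (190.0)(23.0002) = 4370 W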